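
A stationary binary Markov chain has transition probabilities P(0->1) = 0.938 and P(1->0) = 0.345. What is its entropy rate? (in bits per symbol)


Stationary distribution: pi_0 = p10/(p01+p10) = 0.2689, pi_1 = 0.7311. Entropy rate H' = pi_0*H(p01) + pi_1*H(p10) = 0.2689*0.3353 + 0.7311*0.9295 = 0.7697

0.7697 bits/symbol


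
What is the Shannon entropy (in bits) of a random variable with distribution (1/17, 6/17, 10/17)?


H = -sum(p_i * log2(p_i)). Terms: -(1/17)*log2(1/17) = 0.240439; -(6/17)*log2(6/17) = 0.530294; -(10/17)*log2(10/17) = 0.450315. H = 0.240439 + 0.530294 + 0.450315 = 1.221

1.221 bits


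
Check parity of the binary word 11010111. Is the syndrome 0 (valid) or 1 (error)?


Syndrome = XOR of all bits = 1 XOR 1 XOR 0 XOR 1 XOR 0 XOR 1 XOR 1 XOR 1 = 0

0


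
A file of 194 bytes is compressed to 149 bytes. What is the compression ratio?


Ratio = original / compressed = 194 / 149 = 1.302

1.302


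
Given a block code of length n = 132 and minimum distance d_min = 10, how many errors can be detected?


Detection capability = d_min - 1 = 10 - 1 = 9

9 errors


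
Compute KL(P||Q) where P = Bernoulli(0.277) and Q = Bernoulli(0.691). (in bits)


KL = p*log2(p/q) + (1-p)*log2((1-p)/(1-q)) = 0.277*log2(0.277/0.691) + 0.723*log2(0.723/0.309) = 0.5214

0.5214 bits


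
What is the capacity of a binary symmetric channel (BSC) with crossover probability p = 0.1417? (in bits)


H(p) = -p*log2(p) - (1-p)*log2(1-p) = -0.1417*log2(0.1417) - 0.8583*log2(0.8583) = 0.399465 + 0.189209 = 0.5887. C = 1 - H(p) = 1 - 0.5887 = 0.4113

0.4113 bits


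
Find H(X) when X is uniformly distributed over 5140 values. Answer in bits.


H = log2(n) = log2(5140) = 12.3276

12.3276 bits


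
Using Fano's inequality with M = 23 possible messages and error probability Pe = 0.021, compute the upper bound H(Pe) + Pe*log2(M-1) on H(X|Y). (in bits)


H(Pe) = -Pe*log2(Pe) - (1-Pe)*log2(1-Pe) = -0.021*log2(0.021) - 0.979*log2(0.979) = 0.117043 + 0.029976 = 0.147. Pe*log2(M-1) = 0.021*log2(22) = 0.093648. Bound = H(Pe) + Pe*log2(M-1) = 0.117043 + 0.029976 + 0.093648 = 0.2407

0.2407 bits


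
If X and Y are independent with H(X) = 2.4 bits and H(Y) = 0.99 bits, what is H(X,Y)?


For independent variables, H(X,Y) = H(X) + H(Y) = 2.4 + 0.99 = 3.39

3.39 bits


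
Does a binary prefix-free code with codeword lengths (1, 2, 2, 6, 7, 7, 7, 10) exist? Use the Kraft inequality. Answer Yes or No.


Kraft sum = sum(2^(-l_i)) = 1.04, need <= 1. Result: violated (a binary prefix-free code with these lengths cannot exist)

No


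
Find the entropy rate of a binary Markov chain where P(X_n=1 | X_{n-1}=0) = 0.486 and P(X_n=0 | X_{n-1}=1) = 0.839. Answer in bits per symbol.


Stationary distribution: pi_0 = p10/(p01+p10) = 0.6332, pi_1 = 0.3668. Entropy rate H' = pi_0*H(p01) + pi_1*H(p10) = 0.6332*0.9994 + 0.3668*0.6367 = 0.8664

0.8664 bits/symbol


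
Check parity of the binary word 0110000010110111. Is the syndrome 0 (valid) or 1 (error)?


Syndrome = XOR of all bits = 0 XOR 1 XOR 1 XOR 0 XOR 0 XOR 0 XOR 0 XOR 0 XOR 1 XOR 0 XOR 1 XOR 1 XOR 0 XOR 1 XOR 1 XOR 1 = 0

0


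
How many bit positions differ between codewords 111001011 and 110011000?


Count differing positions: . . ^ . ^ . . ^ ^ = 4 differences

4


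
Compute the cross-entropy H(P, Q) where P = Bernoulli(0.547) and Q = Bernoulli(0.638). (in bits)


H(P,Q) = -p*log2(q) - (1-p)*log2(1-q). -0.547*log2(0.638) = 0.354659; -0.453*log2(0.362) = 0.664070. H(P,Q) = 0.354659 + 0.664070 = 1.0187

1.0187 bits


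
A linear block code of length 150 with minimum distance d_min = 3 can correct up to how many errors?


Correction capability = floor((d-1)/2) = floor((3-1)/2) = 1

1 errors


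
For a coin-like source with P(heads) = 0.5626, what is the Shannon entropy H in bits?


H = -p*log2(p) - (1-p)*log2(1-p). -0.5626*log2(0.5626) = 0.466856; -0.4374*log2(0.4374) = 0.521807. H = 0.466856 + 0.521807 = 0.9887

0.9887 bits


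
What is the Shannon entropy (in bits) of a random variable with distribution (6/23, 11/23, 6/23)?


H = -sum(p_i * log2(p_i)). Terms: -(6/23)*log2(6/23) = 0.505722; -(11/23)*log2(11/23) = 0.508932; -(6/23)*log2(6/23) = 0.505722. H = 0.505722 + 0.508932 + 0.505722 = 1.5204

1.5204 bits


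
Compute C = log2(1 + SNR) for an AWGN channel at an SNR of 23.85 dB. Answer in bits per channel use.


SNR_linear = 10^(23.85/10) = 242.661; C = log2(1 + SNR_linear) = log2(1 + 242.661) = 7.9287

7.9287 bits/channel use


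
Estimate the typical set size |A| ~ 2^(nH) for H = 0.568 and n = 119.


log2|A_typical| = nH = 119 * 0.568 = 67.592, so |A_typical| ~ 2^67.592 = 2.224e+20

2.224e+20


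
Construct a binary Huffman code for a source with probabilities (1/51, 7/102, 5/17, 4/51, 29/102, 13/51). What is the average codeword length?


Huffman construction (repeatedly merge the two least-probable nodes; each merge adds 1 bit to every symbol beneath it): 1/51 + 7/102 = 3/34; 4/51 + 3/34 = 1/6; 1/6 + 13/51 = 43/102; 29/102 + 5/17 = 59/102; 43/102 + 59/102 = 1. Resulting codeword lengths (in the order the probabilities were given): (4, 4, 2, 3, 2, 2). L_avg = sum(p_i * l_i) = 1/51*4 + 7/102*4 + 5/17*2 + 4/51*3 + 29/102*2 + 13/51*2 = 115/51 = 2.2549

2.2549 bits


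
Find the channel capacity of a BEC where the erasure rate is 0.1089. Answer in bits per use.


C = 1 - epsilon = 1 - 0.1089 = 0.8911

0.8911 bits


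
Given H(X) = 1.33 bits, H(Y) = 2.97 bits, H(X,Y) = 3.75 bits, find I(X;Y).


I(X;Y) = H(X) + H(Y) - H(X,Y) = 1.33 + 2.97 - 3.75 = 0.55

0.55 bits


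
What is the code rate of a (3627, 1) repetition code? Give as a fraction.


Rate = k/n = 1/3627

1/3627


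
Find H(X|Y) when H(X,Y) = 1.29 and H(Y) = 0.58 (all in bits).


H(X|Y) = H(X,Y) - H(Y) = 1.29 - 0.58 = 0.71

0.71 bits


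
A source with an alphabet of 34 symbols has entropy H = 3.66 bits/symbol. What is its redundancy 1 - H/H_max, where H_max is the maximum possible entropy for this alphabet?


H_max = log2(K) = log2(34) = 5.0875 bits/symbol. Redundancy = 1 - H/H_max = 1 - 3.66/5.0875 = 1 - 0.7194 = 0.2806

0.2806


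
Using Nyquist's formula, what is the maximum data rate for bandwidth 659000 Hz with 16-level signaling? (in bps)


Rate = 2 * B * log2(M) = 2 * 659000 * 4.0 = 5272000.0

5272000.0 bps


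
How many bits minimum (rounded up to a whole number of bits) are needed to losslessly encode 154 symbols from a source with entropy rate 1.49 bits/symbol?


Minimum bits >= n * H = 154 * 1.49 = 229.46, rounded up to a whole number of bits = 230

230 bits


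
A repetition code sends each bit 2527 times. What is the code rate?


Rate = k/n = 1/2527

1/2527


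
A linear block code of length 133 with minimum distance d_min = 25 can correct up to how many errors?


Correction capability = floor((d-1)/2) = floor((25-1)/2) = 12

12 errors


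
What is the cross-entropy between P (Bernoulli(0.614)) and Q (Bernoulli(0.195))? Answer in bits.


H(P,Q) = -p*log2(q) - (1-p)*log2(1-q). -0.614*log2(0.195) = 1.448091; -0.386*log2(0.805) = 0.120795. H(P,Q) = 1.448091 + 0.120795 = 1.5689

1.5689 bits


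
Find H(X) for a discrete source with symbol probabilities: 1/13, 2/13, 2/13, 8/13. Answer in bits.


H = -sum(p_i * log2(p_i)). Terms: -(1/13)*log2(1/13) = 0.284649; -(2/13)*log2(2/13) = 0.415452; -(2/13)*log2(2/13) = 0.415452; -(8/13)*log2(8/13) = 0.431040. H = 0.284649 + 0.415452 + 0.415452 + 0.431040 = 1.5466

1.5466 bits


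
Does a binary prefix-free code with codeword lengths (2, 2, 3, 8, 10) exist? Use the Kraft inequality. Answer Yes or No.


Kraft sum = sum(2^(-l_i)) = 0.6299, need <= 1. Result: satisfied (a binary prefix-free code with these lengths exists)

Yes


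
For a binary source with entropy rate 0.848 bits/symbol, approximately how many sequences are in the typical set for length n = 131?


log2|A_typical| = nH = 131 * 0.848 = 111.088, so |A_typical| ~ 2^111.088 = 2.759e+33

2.759e+33


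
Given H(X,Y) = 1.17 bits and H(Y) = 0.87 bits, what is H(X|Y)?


H(X|Y) = H(X,Y) - H(Y) = 1.17 - 0.87 = 0.3

0.3 bits


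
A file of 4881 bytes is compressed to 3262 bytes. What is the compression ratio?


Ratio = original / compressed = 4881 / 3262 = 1.4963

1.4963


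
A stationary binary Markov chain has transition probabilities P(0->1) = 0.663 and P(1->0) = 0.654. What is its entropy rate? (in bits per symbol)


Stationary distribution: pi_0 = p10/(p01+p10) = 0.4966, pi_1 = 0.5034. Entropy rate H' = pi_0*H(p01) + pi_1*H(p10) = 0.4966*0.9219 + 0.5034*0.9304 = 0.9262

0.9262 bits/symbol


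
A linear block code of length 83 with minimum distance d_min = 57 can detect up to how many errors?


Detection capability = d_min - 1 = 57 - 1 = 56

56 errors


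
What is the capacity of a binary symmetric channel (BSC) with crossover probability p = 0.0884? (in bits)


H(p) = -p*log2(p) - (1-p)*log2(1-p) = -0.0884*log2(0.0884) - 0.9116*log2(0.9116) = 0.309383 + 0.121723 = 0.4311. C = 1 - H(p) = 1 - 0.4311 = 0.5689

0.5689 bits


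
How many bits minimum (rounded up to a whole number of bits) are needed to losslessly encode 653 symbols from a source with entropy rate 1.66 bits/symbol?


Minimum bits >= n * H = 653 * 1.66 = 1083.98, rounded up to a whole number of bits = 1084

1084 bits


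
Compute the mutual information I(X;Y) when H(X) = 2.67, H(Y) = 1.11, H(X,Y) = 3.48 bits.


I(X;Y) = H(X) + H(Y) - H(X,Y) = 2.67 + 1.11 - 3.48 = 0.3

0.3 bits


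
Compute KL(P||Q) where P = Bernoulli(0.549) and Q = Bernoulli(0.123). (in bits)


KL = p*log2(p/q) + (1-p)*log2((1-p)/(1-q)) = 0.549*log2(0.549/0.123) + 0.451*log2(0.451/0.877) = 0.7521

0.7521 bits


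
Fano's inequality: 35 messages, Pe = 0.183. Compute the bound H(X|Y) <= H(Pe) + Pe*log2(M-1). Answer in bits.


H(Pe) = -Pe*log2(Pe) - (1-Pe)*log2(1-Pe) = -0.183*log2(0.183) - 0.817*log2(0.817) = 0.448365 + 0.238231 = 0.6866. Pe*log2(M-1) = 0.183*log2(34) = 0.931006. Bound = H(Pe) + Pe*log2(M-1) = 0.448365 + 0.238231 + 0.931006 = 1.6176

1.6176 bits


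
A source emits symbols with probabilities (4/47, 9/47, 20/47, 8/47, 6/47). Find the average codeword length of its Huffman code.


Huffman construction (repeatedly merge the two least-probable nodes; each merge adds 1 bit to every symbol beneath it): 4/47 + 6/47 = 10/47; 8/47 + 9/47 = 17/47; 10/47 + 17/47 = 27/47; 20/47 + 27/47 = 1. Resulting codeword lengths (in the order the probabilities were given): (3, 3, 1, 3, 3). L_avg = sum(p_i * l_i) = 4/47*3 + 9/47*3 + 20/47*1 + 8/47*3 + 6/47*3 = 101/47 = 2.1489

2.1489 bits


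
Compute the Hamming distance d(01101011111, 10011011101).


Count differing positions: ^ ^ ^ ^ . . . . . ^ . = 5 differences

5


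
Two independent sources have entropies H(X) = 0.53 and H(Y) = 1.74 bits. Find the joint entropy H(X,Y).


For independent variables, H(X,Y) = H(X) + H(Y) = 0.53 + 1.74 = 2.27

2.27 bits


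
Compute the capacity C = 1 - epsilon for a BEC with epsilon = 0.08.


C = 1 - epsilon = 1 - 0.08 = 0.92

0.92 bits


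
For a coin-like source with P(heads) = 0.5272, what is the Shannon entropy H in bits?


H = -p*log2(p) - (1-p)*log2(1-p). -0.5272*log2(0.5272) = 0.486910; -0.4728*log2(0.4728) = 0.510954. H = 0.486910 + 0.510954 = 0.9979

0.9979 bits


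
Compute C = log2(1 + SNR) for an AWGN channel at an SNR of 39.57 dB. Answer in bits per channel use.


SNR_linear = 10^(39.57/10) = 9057.326; C = log2(1 + SNR_linear) = log2(1 + 9057.326) = 13.145

13.145 bits/channel use


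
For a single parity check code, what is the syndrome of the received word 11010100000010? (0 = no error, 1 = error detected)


Syndrome = XOR of all bits = 1 XOR 1 XOR 0 XOR 1 XOR 0 XOR 1 XOR 0 XOR 0 XOR 0 XOR 0 XOR 0 XOR 0 XOR 1 XOR 0 = 1

1


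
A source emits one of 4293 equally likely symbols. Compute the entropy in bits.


H = log2(n) = log2(4293) = 12.0678

12.0678 bits


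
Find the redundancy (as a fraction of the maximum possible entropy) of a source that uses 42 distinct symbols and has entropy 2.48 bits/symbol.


H_max = log2(K) = log2(42) = 5.3923 bits/symbol. Redundancy = 1 - H/H_max = 1 - 2.48/5.3923 = 1 - 0.4599 = 0.5401

0.5401


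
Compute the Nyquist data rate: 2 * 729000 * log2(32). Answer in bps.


Rate = 2 * B * log2(M) = 2 * 729000 * 5.0 = 7290000.0

7290000.0 bps


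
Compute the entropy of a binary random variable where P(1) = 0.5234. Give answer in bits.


H = -p*log2(p) - (1-p)*log2(1-p). -0.5234*log2(0.5234) = 0.488863; -0.4766*log2(0.4766) = 0.509556. H = 0.488863 + 0.509556 = 0.9984

0.9984 bits


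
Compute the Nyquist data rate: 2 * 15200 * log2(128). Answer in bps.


Rate = 2 * B * log2(M) = 2 * 15200 * 7.0 = 212800.0

212800.0 bps


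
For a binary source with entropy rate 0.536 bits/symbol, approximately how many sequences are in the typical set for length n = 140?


log2|A_typical| = nH = 140 * 0.536 = 75.04, so |A_typical| ~ 2^75.04 = 3.884e+22

3.884e+22


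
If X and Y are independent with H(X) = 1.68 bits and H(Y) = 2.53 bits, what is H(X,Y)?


For independent variables, H(X,Y) = H(X) + H(Y) = 1.68 + 2.53 = 4.21

4.21 bits


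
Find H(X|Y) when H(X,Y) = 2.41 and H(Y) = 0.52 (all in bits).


H(X|Y) = H(X,Y) - H(Y) = 2.41 - 0.52 = 1.89

1.89 bits


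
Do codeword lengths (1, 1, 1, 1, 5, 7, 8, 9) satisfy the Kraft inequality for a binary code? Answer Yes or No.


Kraft sum = sum(2^(-l_i)) = 2.0449, need <= 1. Result: violated (a binary prefix-free code with these lengths cannot exist)

No


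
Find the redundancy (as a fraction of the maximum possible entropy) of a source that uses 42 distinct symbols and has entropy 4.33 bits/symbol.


H_max = log2(K) = log2(42) = 5.3923 bits/symbol. Redundancy = 1 - H/H_max = 1 - 4.33/5.3923 = 1 - 0.803 = 0.197

0.197


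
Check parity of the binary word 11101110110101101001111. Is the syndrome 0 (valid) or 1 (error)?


Syndrome = XOR of all bits = 1 XOR 1 XOR 1 XOR 0 XOR 1 XOR 1 XOR 1 XOR 0 XOR 1 XOR 1 XOR 0 XOR 1 XOR 0 XOR 1 XOR 1 XOR 0 XOR 1 XOR 0 XOR 0 XOR 1 XOR 1 XOR 1 XOR 1 = 0

0


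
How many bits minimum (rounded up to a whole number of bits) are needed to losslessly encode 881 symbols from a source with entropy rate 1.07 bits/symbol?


Minimum bits >= n * H = 881 * 1.07 = 942.67, rounded up to a whole number of bits = 943

943 bits


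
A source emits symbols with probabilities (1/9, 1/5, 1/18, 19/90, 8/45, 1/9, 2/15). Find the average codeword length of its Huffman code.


Huffman construction (repeatedly merge the two least-probable nodes; each merge adds 1 bit to every symbol beneath it): 1/18 + 1/9 = 1/6; 1/9 + 2/15 = 11/45; 1/6 + 8/45 = 31/90; 1/5 + 19/90 = 37/90; 11/45 + 31/90 = 53/90; 37/90 + 53/90 = 1. Resulting codeword lengths (in the order the probabilities were given): (4, 2, 4, 2, 3, 3, 3). L_avg = sum(p_i * l_i) = 1/9*4 + 1/5*2 + 1/18*4 + 19/90*2 + 8/45*3 + 1/9*3 + 2/15*3 = 124/45 = 2.7556

2.7556 bits


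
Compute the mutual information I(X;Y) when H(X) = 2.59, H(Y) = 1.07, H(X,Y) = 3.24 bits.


I(X;Y) = H(X) + H(Y) - H(X,Y) = 2.59 + 1.07 - 3.24 = 0.42

0.42 bits


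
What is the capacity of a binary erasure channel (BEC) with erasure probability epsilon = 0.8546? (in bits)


C = 1 - epsilon = 1 - 0.8546 = 0.1454

0.1454 bits


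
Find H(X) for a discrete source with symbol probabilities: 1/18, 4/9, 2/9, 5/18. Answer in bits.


H = -sum(p_i * log2(p_i)). Terms: -(1/18)*log2(1/18) = 0.231663; -(4/9)*log2(4/9) = 0.519967; -(2/9)*log2(2/9) = 0.482206; -(5/18)*log2(5/18) = 0.513332. H = 0.231663 + 0.519967 + 0.482206 + 0.513332 = 1.7472

1.7472 bits


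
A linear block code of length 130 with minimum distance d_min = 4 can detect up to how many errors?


Detection capability = d_min - 1 = 4 - 1 = 3

3 errors


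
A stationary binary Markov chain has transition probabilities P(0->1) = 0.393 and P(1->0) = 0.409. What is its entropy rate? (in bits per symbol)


Stationary distribution: pi_0 = p10/(p01+p10) = 0.51, pi_1 = 0.49. Entropy rate H' = pi_0*H(p01) + pi_1*H(p10) = 0.51*0.9667 + 0.49*0.976 = 0.9712

0.9712 bits/symbol


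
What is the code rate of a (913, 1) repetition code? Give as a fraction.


Rate = k/n = 1/913

1/913


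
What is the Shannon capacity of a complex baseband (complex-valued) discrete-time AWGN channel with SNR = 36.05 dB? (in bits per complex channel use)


SNR_linear = 10^(36.05/10) = 4027.1703; C = log2(1 + SNR_linear) = log2(1 + 4027.1703) = 11.9759

11.9759 bits/channel use


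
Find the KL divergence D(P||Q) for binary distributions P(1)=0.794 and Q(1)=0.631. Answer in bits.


KL = p*log2(p/q) + (1-p)*log2((1-p)/(1-q)) = 0.794*log2(0.794/0.631) + 0.206*log2(0.206/0.369) = 0.09

0.09 bits


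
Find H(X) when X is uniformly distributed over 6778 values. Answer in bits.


H = log2(n) = log2(6778) = 12.7266

12.7266 bits


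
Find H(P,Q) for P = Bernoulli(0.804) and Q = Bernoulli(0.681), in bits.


H(P,Q) = -p*log2(q) - (1-p)*log2(1-q). -0.804*log2(0.681) = 0.445636; -0.196*log2(0.319) = 0.323081. H(P,Q) = 0.445636 + 0.323081 = 0.7687

0.7687 bits


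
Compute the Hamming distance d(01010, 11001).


Count differing positions: ^ . . ^ ^ = 3 differences

3


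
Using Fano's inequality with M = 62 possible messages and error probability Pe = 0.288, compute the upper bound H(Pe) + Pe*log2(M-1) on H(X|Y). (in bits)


H(Pe) = -Pe*log2(Pe) - (1-Pe)*log2(1-Pe) = -0.288*log2(0.288) - 0.712*log2(0.712) = 0.517207 + 0.348916 = 0.8661. Pe*log2(M-1) = 0.288*log2(61) = 1.708052. Bound = H(Pe) + Pe*log2(M-1) = 0.517207 + 0.348916 + 1.708052 = 2.5742

2.5742 bits


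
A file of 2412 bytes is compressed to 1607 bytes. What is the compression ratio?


Ratio = original / compressed = 2412 / 1607 = 1.5009

1.5009


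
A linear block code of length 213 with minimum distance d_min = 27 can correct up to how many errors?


Correction capability = floor((d-1)/2) = floor((27-1)/2) = 13

13 errors


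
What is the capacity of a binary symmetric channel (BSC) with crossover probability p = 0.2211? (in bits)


H(p) = -p*log2(p) - (1-p)*log2(1-p) = -0.2211*log2(0.2211) - 0.7789*log2(0.7789) = 0.481385 + 0.280786 = 0.7622. C = 1 - H(p) = 1 - 0.7622 = 0.2378

0.2378 bits


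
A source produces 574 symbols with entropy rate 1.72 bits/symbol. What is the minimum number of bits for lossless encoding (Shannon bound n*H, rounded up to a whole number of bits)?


Minimum bits >= n * H = 574 * 1.72 = 987.28, rounded up to a whole number of bits = 988

988 bits


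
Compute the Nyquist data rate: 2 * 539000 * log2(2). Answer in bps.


Rate = 2 * B * log2(M) = 2 * 539000 * 1.0 = 1078000.0

1078000.0 bps


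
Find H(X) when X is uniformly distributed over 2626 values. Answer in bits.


H = log2(n) = log2(2626) = 11.3587

11.3587 bits


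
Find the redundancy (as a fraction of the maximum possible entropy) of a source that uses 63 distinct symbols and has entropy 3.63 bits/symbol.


H_max = log2(K) = log2(63) = 5.9773 bits/symbol. Redundancy = 1 - H/H_max = 1 - 3.63/5.9773 = 1 - 0.6073 = 0.3927

0.3927


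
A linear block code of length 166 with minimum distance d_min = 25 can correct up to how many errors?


Correction capability = floor((d-1)/2) = floor((25-1)/2) = 12

12 errors


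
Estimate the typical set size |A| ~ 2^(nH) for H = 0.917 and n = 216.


log2|A_typical| = nH = 216 * 0.917 = 198.072, so |A_typical| ~ 2^198.072 = 4.223e+59

4.223e+59


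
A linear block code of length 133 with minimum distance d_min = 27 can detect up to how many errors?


Detection capability = d_min - 1 = 27 - 1 = 26

26 errors


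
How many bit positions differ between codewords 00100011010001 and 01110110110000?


Count differing positions: . ^ . ^ . ^ . ^ ^ . . . . ^ = 6 differences

6


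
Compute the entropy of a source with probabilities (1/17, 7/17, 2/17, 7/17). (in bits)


H = -sum(p_i * log2(p_i)). Terms: -(1/17)*log2(1/17) = 0.240439; -(7/17)*log2(7/17) = 0.527103; -(2/17)*log2(2/17) = 0.363231; -(7/17)*log2(7/17) = 0.527103. H = 0.240439 + 0.527103 + 0.363231 + 0.527103 = 1.6579

1.6579 bits


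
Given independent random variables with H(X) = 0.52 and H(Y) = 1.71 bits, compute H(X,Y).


For independent variables, H(X,Y) = H(X) + H(Y) = 0.52 + 1.71 = 2.23

2.23 bits


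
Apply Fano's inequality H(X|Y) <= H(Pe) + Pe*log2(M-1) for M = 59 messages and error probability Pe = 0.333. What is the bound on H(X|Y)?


H(Pe) = -Pe*log2(Pe) - (1-Pe)*log2(1-Pe) = -0.333*log2(0.333) - 0.667*log2(0.667) = 0.528273 + 0.389689 = 0.918. Pe*log2(M-1) = 0.333*log2(58) = 1.950708. Bound = H(Pe) + Pe*log2(M-1) = 0.528273 + 0.389689 + 1.950708 = 2.8687

2.8687 bits


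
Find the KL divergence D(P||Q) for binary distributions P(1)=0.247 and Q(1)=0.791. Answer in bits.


KL = p*log2(p/q) + (1-p)*log2((1-p)/(1-q)) = 0.247*log2(0.247/0.791) + 0.753*log2(0.753/0.209) = 0.9777

0.9777 bits


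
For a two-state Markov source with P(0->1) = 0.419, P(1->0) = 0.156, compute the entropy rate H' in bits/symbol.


Stationary distribution: pi_0 = p10/(p01+p10) = 0.2713, pi_1 = 0.7287. Entropy rate H' = pi_0*H(p01) + pi_1*H(p10) = 0.2713*0.981 + 0.7287*0.6247 = 0.7213

0.7213 bits/symbol


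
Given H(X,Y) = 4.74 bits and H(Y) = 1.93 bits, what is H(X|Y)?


H(X|Y) = H(X,Y) - H(Y) = 4.74 - 1.93 = 2.81

2.81 bits


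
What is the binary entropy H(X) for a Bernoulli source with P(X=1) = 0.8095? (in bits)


H = -p*log2(p) - (1-p)*log2(1-p). -0.8095*log2(0.8095) = 0.246814; -0.1905*log2(0.1905) = 0.455702. H = 0.246814 + 0.455702 = 0.7025

0.7025 bits


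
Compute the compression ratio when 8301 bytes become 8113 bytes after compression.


Ratio = original / compressed = 8301 / 8113 = 1.0232

1.0232


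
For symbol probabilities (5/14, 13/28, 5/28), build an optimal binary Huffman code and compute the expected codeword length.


Huffman construction (repeatedly merge the two least-probable nodes; each merge adds 1 bit to every symbol beneath it): 5/28 + 5/14 = 15/28; 13/28 + 15/28 = 1. Resulting codeword lengths (in the order the probabilities were given): (2, 1, 2). L_avg = sum(p_i * l_i) = 5/14*2 + 13/28*1 + 5/28*2 = 43/28 = 1.5357

1.5357 bits


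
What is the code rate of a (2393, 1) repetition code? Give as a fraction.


Rate = k/n = 1/2393

1/2393


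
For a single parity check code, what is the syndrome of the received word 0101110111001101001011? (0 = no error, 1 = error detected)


Syndrome = XOR of all bits = 0 XOR 1 XOR 0 XOR 1 XOR 1 XOR 1 XOR 0 XOR 1 XOR 1 XOR 1 XOR 0 XOR 0 XOR 1 XOR 1 XOR 0 XOR 1 XOR 0 XOR 0 XOR 1 XOR 0 XOR 1 XOR 1 = 1

1


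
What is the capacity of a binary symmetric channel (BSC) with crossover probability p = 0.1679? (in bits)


H(p) = -p*log2(p) - (1-p)*log2(1-p) = -0.1679*log2(0.1679) - 0.8321*log2(0.8321) = 0.432229 + 0.220649 = 0.6529. C = 1 - H(p) = 1 - 0.6529 = 0.3471

0.3471 bits


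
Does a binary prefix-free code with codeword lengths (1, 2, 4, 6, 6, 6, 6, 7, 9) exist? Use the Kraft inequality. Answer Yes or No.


Kraft sum = sum(2^(-l_i)) = 0.8848, need <= 1. Result: satisfied (a binary prefix-free code with these lengths exists)

Yes


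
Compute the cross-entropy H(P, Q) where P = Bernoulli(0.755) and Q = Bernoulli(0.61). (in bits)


H(P,Q) = -p*log2(q) - (1-p)*log2(1-q). -0.755*log2(0.61) = 0.538405; -0.245*log2(0.39) = 0.332821. H(P,Q) = 0.538405 + 0.332821 = 0.8712

0.8712 bits


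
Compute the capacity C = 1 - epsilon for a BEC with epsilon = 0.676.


C = 1 - epsilon = 1 - 0.676 = 0.324

0.324 bits


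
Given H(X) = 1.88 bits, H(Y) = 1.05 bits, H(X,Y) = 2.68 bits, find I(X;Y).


I(X;Y) = H(X) + H(Y) - H(X,Y) = 1.88 + 1.05 - 2.68 = 0.25

0.25 bits


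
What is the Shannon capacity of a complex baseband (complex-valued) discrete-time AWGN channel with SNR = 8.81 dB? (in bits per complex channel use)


SNR_linear = 10^(8.81/10) = 7.6033; C = log2(1 + SNR_linear) = log2(1 + 7.6033) = 3.1049

3.1049 bits/channel use


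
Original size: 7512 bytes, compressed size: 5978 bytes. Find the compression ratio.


Ratio = original / compressed = 7512 / 5978 = 1.2566

1.2566


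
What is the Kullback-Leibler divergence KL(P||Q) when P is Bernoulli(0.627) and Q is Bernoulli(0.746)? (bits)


KL = p*log2(p/q) + (1-p)*log2((1-p)/(1-q)) = 0.627*log2(0.627/0.746) + 0.373*log2(0.373/0.254) = 0.0496

0.0496 bits


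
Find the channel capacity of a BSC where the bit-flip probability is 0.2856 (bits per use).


H(p) = -p*log2(p) - (1-p)*log2(1-p) = -0.2856*log2(0.2856) - 0.7144*log2(0.7144) = 0.516345 + 0.346624 = 0.863. C = 1 - H(p) = 1 - 0.863 = 0.137

0.137 bits


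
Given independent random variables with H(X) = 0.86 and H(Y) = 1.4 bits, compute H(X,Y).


For independent variables, H(X,Y) = H(X) + H(Y) = 0.86 + 1.4 = 2.26

2.26 bits


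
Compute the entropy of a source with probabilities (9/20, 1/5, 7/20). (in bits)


H = -sum(p_i * log2(p_i)). Terms: -(9/20)*log2(9/20) = 0.518401; -(1/5)*log2(1/5) = 0.464386; -(7/20)*log2(7/20) = 0.530101. H = 0.518401 + 0.464386 + 0.530101 = 1.5129

1.5129 bits


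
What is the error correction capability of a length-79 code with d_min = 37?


Correction capability = floor((d-1)/2) = floor((37-1)/2) = 18

18 errors


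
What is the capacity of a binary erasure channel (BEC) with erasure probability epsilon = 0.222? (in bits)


C = 1 - epsilon = 1 - 0.222 = 0.778

0.778 bits


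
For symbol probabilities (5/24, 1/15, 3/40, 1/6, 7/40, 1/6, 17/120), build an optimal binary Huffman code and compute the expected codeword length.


Huffman construction (repeatedly merge the two least-probable nodes; each merge adds 1 bit to every symbol beneath it): 1/15 + 3/40 = 17/120; 17/120 + 17/120 = 17/60; 1/6 + 1/6 = 1/3; 7/40 + 5/24 = 23/60; 17/60 + 1/3 = 37/60; 23/60 + 37/60 = 1. Resulting codeword lengths (in the order the probabilities were given): (2, 4, 4, 3, 2, 3, 3). L_avg = sum(p_i * l_i) = 5/24*2 + 1/15*4 + 3/40*4 + 1/6*3 + 7/40*2 + 1/6*3 + 17/120*3 = 331/120 = 2.7583

2.7583 bits


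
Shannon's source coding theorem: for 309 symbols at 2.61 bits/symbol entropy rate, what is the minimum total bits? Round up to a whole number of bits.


Minimum bits >= n * H = 309 * 2.61 = 806.49, rounded up to a whole number of bits = 807

807 bits


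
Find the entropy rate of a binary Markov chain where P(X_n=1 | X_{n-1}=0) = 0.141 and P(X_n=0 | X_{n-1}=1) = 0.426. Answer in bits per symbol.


Stationary distribution: pi_0 = p10/(p01+p10) = 0.7513, pi_1 = 0.2487. Entropy rate H' = pi_0*H(p01) + pi_1*H(p10) = 0.7513*0.5869 + 0.2487*0.9841 = 0.6856

0.6856 bits/symbol


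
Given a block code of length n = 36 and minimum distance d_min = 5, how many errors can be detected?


Detection capability = d_min - 1 = 5 - 1 = 4

4 errors


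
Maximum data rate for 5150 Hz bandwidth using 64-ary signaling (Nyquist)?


Rate = 2 * B * log2(M) = 2 * 5150 * 6.0 = 61800.0

61800.0 bps


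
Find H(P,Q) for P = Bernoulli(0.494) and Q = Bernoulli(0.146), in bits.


H(P,Q) = -p*log2(q) - (1-p)*log2(1-q). -0.494*log2(0.146) = 1.371324; -0.506*log2(0.854) = 0.115212. H(P,Q) = 1.371324 + 0.115212 = 1.4865

1.4865 bits


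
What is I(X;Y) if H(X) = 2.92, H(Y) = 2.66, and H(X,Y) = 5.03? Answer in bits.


I(X;Y) = H(X) + H(Y) - H(X,Y) = 2.92 + 2.66 - 5.03 = 0.55

0.55 bits


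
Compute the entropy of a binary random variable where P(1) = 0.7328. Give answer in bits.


H = -p*log2(p) - (1-p)*log2(1-p). -0.7328*log2(0.7328) = 0.328667; -0.2672*log2(0.2672) = 0.508751. H = 0.328667 + 0.508751 = 0.8374

0.8374 bits


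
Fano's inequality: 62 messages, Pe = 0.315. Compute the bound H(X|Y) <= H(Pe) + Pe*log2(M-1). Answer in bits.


H(Pe) = -Pe*log2(Pe) - (1-Pe)*log2(1-Pe) = -0.315*log2(0.315) - 0.685*log2(0.685) = 0.524972 + 0.373890 = 0.8989. Pe*log2(M-1) = 0.315*log2(61) = 1.868182. Bound = H(Pe) + Pe*log2(M-1) = 0.524972 + 0.373890 + 1.868182 = 2.767

2.767 bits


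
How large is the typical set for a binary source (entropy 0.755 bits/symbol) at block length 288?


log2|A_typical| = nH = 288 * 0.755 = 217.44, so |A_typical| ~ 2^217.44 = 2.857e+65

2.857e+65


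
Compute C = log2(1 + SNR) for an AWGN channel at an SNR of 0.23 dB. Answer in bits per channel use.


SNR_linear = 10^(0.23/10) = 1.0544; C = log2(1 + SNR_linear) = log2(1 + 1.0544) = 1.0387

1.0387 bits/channel use


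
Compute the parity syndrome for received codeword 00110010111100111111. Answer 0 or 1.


Syndrome = XOR of all bits = 0 XOR 0 XOR 1 XOR 1 XOR 0 XOR 0 XOR 1 XOR 0 XOR 1 XOR 1 XOR 1 XOR 1 XOR 0 XOR 0 XOR 1 XOR 1 XOR 1 XOR 1 XOR 1 XOR 1 = 1

1


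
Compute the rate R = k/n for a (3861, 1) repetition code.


Rate = k/n = 1/3861

1/3861


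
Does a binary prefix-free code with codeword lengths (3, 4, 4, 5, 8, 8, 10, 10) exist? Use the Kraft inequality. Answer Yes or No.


Kraft sum = sum(2^(-l_i)) = 0.291, need <= 1. Result: satisfied (a binary prefix-free code with these lengths exists)

Yes


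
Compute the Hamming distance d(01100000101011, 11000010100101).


Count differing positions: ^ . ^ . . . ^ . . . ^ ^ ^ . = 6 differences

6


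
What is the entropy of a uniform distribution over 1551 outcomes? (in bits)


H = log2(n) = log2(1551) = 10.599

10.599 bits


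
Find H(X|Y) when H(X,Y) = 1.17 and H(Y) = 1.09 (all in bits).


H(X|Y) = H(X,Y) - H(Y) = 1.17 - 1.09 = 0.08

0.08 bits


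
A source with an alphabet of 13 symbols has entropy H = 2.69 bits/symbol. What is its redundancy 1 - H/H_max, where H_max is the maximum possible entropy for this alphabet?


H_max = log2(K) = log2(13) = 3.7004 bits/symbol. Redundancy = 1 - H/H_max = 1 - 2.69/3.7004 = 1 - 0.7269 = 0.2731

0.2731


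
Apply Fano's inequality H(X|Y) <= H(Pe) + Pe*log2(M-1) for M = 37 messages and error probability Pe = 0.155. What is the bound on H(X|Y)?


H(Pe) = -Pe*log2(Pe) - (1-Pe)*log2(1-Pe) = -0.155*log2(0.155) - 0.845*log2(0.845) = 0.416897 + 0.205315 = 0.6222. Pe*log2(M-1) = 0.155*log2(36) = 0.801338. Bound = H(Pe) + Pe*log2(M-1) = 0.416897 + 0.205315 + 0.801338 = 1.4236

1.4236 bits


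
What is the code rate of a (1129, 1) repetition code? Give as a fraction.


Rate = k/n = 1/1129

1/1129


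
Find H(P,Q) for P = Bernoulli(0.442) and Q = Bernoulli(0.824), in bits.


H(P,Q) = -p*log2(q) - (1-p)*log2(1-q). -0.442*log2(0.824) = 0.123443; -0.558*log2(0.176) = 1.398545. H(P,Q) = 0.123443 + 1.398545 = 1.522

1.522 bits


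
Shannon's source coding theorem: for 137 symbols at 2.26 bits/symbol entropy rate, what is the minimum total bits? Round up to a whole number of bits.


Minimum bits >= n * H = 137 * 2.26 = 309.62, rounded up to a whole number of bits = 310

310 bits


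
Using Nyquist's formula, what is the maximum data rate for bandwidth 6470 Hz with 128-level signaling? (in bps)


Rate = 2 * B * log2(M) = 2 * 6470 * 7.0 = 90580.0

90580.0 bps


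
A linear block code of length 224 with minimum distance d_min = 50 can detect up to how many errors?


Detection capability = d_min - 1 = 50 - 1 = 49

49 errors


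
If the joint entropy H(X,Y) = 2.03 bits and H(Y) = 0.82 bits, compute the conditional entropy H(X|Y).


H(X|Y) = H(X,Y) - H(Y) = 2.03 - 0.82 = 1.21

1.21 bits


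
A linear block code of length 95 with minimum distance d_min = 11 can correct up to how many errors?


Correction capability = floor((d-1)/2) = floor((11-1)/2) = 5

5 errors


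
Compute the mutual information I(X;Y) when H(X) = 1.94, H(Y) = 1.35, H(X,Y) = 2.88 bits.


I(X;Y) = H(X) + H(Y) - H(X,Y) = 1.94 + 1.35 - 2.88 = 0.41

0.41 bits


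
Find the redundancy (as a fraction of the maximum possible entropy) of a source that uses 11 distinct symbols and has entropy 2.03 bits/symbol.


H_max = log2(K) = log2(11) = 3.4594 bits/symbol. Redundancy = 1 - H/H_max = 1 - 2.03/3.4594 = 1 - 0.5868 = 0.4132

0.4132


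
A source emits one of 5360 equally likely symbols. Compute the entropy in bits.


H = log2(n) = log2(5360) = 12.388

12.388 bits


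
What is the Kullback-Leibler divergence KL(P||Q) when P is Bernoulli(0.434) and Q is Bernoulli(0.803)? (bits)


KL = p*log2(p/q) + (1-p)*log2((1-p)/(1-q)) = 0.434*log2(0.434/0.803) + 0.566*log2(0.566/0.197) = 0.4765

0.4765 bits


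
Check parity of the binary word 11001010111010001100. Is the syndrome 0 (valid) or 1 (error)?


Syndrome = XOR of all bits = 1 XOR 1 XOR 0 XOR 0 XOR 1 XOR 0 XOR 1 XOR 0 XOR 1 XOR 1 XOR 1 XOR 0 XOR 1 XOR 0 XOR 0 XOR 0 XOR 1 XOR 1 XOR 0 XOR 0 = 0

0


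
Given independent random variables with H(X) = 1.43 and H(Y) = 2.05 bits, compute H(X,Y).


For independent variables, H(X,Y) = H(X) + H(Y) = 1.43 + 2.05 = 3.48

3.48 bits


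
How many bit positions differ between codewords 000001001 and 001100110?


Count differing positions: . . ^ ^ . ^ ^ ^ ^ = 6 differences

6


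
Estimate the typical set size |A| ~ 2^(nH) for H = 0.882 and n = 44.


log2|A_typical| = nH = 44 * 0.882 = 38.808, so |A_typical| ~ 2^38.808 = 4.813e+11

4.813e+11


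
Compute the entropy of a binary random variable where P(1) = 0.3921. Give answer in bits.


H = -p*log2(p) - (1-p)*log2(1-p). -0.3921*log2(0.3921) = 0.529612; -0.6079*log2(0.6079) = 0.436529. H = 0.529612 + 0.436529 = 0.9661

0.9661 bits


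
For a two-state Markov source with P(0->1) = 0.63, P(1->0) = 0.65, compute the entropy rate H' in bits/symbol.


Stationary distribution: pi_0 = p10/(p01+p10) = 0.5078, pi_1 = 0.4922. Entropy rate H' = pi_0*H(p01) + pi_1*H(p10) = 0.5078*0.9507 + 0.4922*0.9341 = 0.9425

0.9425 bits/symbol


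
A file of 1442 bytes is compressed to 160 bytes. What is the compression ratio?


Ratio = original / compressed = 1442 / 160 = 9.0125

9.0125


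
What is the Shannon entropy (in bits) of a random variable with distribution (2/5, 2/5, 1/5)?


H = -sum(p_i * log2(p_i)). Terms: -(2/5)*log2(2/5) = 0.528771; -(2/5)*log2(2/5) = 0.528771; -(1/5)*log2(1/5) = 0.464386. H = 0.528771 + 0.528771 + 0.464386 = 1.5219

1.5219 bits


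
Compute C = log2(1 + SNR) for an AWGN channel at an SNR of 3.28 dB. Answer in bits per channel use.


SNR_linear = 10^(3.28/10) = 2.1281; C = log2(1 + SNR_linear) = log2(1 + 2.1281) = 1.6453

1.6453 bits/channel use


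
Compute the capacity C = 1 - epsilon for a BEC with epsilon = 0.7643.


C = 1 - epsilon = 1 - 0.7643 = 0.2357

0.2357 bits


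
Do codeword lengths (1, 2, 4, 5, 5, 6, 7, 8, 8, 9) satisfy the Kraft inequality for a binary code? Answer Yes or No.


Kraft sum = sum(2^(-l_i)) = 0.9082, need <= 1. Result: satisfied (a binary prefix-free code with these lengths exists)

Yes


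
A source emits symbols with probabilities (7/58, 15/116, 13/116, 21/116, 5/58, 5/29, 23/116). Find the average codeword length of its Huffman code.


Huffman construction (repeatedly merge the two least-probable nodes; each merge adds 1 bit to every symbol beneath it): 5/58 + 13/116 = 23/116; 7/58 + 15/116 = 1/4; 5/29 + 21/116 = 41/116; 23/116 + 23/116 = 23/58; 1/4 + 41/116 = 35/58; 23/58 + 35/58 = 1. Resulting codeword lengths (in the order the probabilities were given): (3, 3, 3, 3, 3, 3, 2). L_avg = sum(p_i * l_i) = 7/58*3 + 15/116*3 + 13/116*3 + 21/116*3 + 5/58*3 + 5/29*3 + 23/116*2 = 325/116 = 2.8017

2.8017 bits


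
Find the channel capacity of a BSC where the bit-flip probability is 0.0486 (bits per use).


H(p) = -p*log2(p) - (1-p)*log2(1-p) = -0.0486*log2(0.0486) - 0.9514*log2(0.9514) = 0.212037 + 0.068383 = 0.2804. C = 1 - H(p) = 1 - 0.2804 = 0.7196

0.7196 bits


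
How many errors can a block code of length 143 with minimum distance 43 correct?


Correction capability = floor((d-1)/2) = floor((43-1)/2) = 21

21 errors


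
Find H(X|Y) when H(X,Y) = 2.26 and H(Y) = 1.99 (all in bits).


H(X|Y) = H(X,Y) - H(Y) = 2.26 - 1.99 = 0.27

0.27 bits


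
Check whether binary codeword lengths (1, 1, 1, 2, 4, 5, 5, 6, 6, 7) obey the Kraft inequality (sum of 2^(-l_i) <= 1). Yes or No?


Kraft sum = sum(2^(-l_i)) = 1.9141, need <= 1. Result: violated (a binary prefix-free code with these lengths cannot exist)

No


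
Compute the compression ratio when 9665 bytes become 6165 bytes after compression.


Ratio = original / compressed = 9665 / 6165 = 1.5677

1.5677


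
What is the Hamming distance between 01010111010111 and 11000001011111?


Count differing positions: ^ . . ^ . ^ ^ . . . ^ . . . = 5 differences

5


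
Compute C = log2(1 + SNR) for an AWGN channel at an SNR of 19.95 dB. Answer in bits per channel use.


SNR_linear = 10^(19.95/10) = 98.8553; C = log2(1 + SNR_linear) = log2(1 + 98.8553) = 6.6418

6.6418 bits/channel use


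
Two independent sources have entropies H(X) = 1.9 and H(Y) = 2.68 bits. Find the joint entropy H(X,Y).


For independent variables, H(X,Y) = H(X) + H(Y) = 1.9 + 2.68 = 4.58

4.58 bits


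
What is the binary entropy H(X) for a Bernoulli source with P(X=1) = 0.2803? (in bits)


H = -p*log2(p) - (1-p)*log2(1-p). -0.2803*log2(0.2803) = 0.514338; -0.7197*log2(0.7197) = 0.341521. H = 0.514338 + 0.341521 = 0.8559

0.8559 bits


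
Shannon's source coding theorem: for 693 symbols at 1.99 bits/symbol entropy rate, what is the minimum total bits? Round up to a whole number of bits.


Minimum bits >= n * H = 693 * 1.99 = 1379.07, rounded up to a whole number of bits = 1380

1380 bits


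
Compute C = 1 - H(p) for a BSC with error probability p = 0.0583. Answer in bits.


H(p) = -p*log2(p) - (1-p)*log2(1-p) = -0.0583*log2(0.0583) - 0.9417*log2(0.9417) = 0.239051 + 0.081608 = 0.3207. C = 1 - H(p) = 1 - 0.3207 = 0.6793

0.6793 bits


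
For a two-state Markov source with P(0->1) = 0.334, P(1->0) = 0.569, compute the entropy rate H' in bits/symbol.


Stationary distribution: pi_0 = p10/(p01+p10) = 0.6301, pi_1 = 0.3699. Entropy rate H' = pi_0*H(p01) + pi_1*H(p10) = 0.6301*0.919 + 0.3699*0.9862 = 0.9438

0.9438 bits/symbol


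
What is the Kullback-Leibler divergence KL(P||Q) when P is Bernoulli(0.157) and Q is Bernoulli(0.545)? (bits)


KL = p*log2(p/q) + (1-p)*log2((1-p)/(1-q)) = 0.157*log2(0.157/0.545) + 0.843*log2(0.843/0.455) = 0.4681

0.4681 bits


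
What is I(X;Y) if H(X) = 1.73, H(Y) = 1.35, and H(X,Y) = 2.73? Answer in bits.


I(X;Y) = H(X) + H(Y) - H(X,Y) = 1.73 + 1.35 - 2.73 = 0.35

0.35 bits


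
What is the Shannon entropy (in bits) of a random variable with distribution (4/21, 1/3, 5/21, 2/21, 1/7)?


H = -sum(p_i * log2(p_i)). Terms: -(4/21)*log2(4/21) = 0.455680; -(1/3)*log2(1/3) = 0.528321; -(5/21)*log2(5/21) = 0.492950; -(2/21)*log2(2/21) = 0.323078; -(1/7)*log2(1/7) = 0.401051. H = 0.455680 + 0.528321 + 0.492950 + 0.323078 + 0.401051 = 2.2011

2.2011 bits


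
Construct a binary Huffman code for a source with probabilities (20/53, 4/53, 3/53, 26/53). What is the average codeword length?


Huffman construction (repeatedly merge the two least-probable nodes; each merge adds 1 bit to every symbol beneath it): 3/53 + 4/53 = 7/53; 7/53 + 20/53 = 27/53; 26/53 + 27/53 = 1. Resulting codeword lengths (in the order the probabilities were given): (2, 3, 3, 1). L_avg = sum(p_i * l_i) = 20/53*2 + 4/53*3 + 3/53*3 + 26/53*1 = 87/53 = 1.6415

1.6415 bits


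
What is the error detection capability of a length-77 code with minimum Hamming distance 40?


Detection capability = d_min - 1 = 40 - 1 = 39

39 errors


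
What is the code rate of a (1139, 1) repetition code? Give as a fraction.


Rate = k/n = 1/1139

1/1139


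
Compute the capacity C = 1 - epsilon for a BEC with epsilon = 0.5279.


C = 1 - epsilon = 1 - 0.5279 = 0.4721

0.4721 bits
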